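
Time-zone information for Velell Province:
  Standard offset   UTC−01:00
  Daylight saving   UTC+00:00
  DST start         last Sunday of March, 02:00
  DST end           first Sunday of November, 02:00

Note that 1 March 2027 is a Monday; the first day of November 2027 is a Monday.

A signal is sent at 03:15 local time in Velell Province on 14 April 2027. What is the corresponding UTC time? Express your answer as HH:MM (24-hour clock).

1 March 2027 is a Monday, so Sundays fall on 7, 14, 21, 28; the last is March 28.
1 November 2027 is a Monday, so the first Sunday is November 7.
14 April 2027 lies within the daylight-saving period (28 March – 7 November), so Velell Province is on daylight time, UTC+00:00.
03:15 local − 0h = 03:15 UTC.

03:15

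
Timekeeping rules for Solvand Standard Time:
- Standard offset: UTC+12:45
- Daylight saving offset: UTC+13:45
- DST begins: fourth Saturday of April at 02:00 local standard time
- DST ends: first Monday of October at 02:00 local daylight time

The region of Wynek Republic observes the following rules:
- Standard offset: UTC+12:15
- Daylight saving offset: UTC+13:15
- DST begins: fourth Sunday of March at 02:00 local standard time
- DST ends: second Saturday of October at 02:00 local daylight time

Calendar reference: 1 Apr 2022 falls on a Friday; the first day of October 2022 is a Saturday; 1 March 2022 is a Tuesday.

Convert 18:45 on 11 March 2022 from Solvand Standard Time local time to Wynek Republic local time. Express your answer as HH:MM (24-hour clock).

18:15

1 April 2022 is a Friday, so the first Saturday is April 2 and the fourth is April 23.
1 October 2022 is a Saturday, so the first Monday is October 3.
11 March 2022 does not fall between 23 April and 3 October, so daylight saving is not in effect and Solvand Standard Time is at UTC+12:45.
18:45 Solvand Standard Time − 12h45m = 06:00 UTC.
1 March 2022 is a Tuesday, so the first Sunday is March 6 and the fourth is March 27.
1 October 2022 is a Saturday, so the first Saturday is October 1 and the second is October 8.
At the standard offset (UTC+12:15), 06:00 UTC + 12h15m = 18:15 Wynek Republic standard time.
The standard-time date in Wynek Republic, 11 March 2022, does not fall between 27 March and 8 October, so daylight saving is not in effect and Wynek Republic is at UTC+12:15.
06:00 UTC + 12h15m = 18:15 Wynek Republic.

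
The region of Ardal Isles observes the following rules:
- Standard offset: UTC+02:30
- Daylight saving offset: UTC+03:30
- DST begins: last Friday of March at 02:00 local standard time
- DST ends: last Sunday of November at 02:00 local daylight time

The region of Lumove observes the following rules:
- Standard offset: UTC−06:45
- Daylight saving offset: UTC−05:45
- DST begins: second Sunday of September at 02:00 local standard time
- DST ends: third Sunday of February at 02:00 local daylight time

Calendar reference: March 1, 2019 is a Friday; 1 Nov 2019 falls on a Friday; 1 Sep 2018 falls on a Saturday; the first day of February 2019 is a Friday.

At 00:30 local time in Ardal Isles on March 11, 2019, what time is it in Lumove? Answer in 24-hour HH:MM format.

1 March 2019 is a Friday, so Fridays fall on 1, 8, 15, 22, 29; the last is March 29.
1 November 2019 is a Friday, so Sundays fall on 3, 10, 17, 24; the last is November 24.
March 11, 2019 is outside the daylight-saving period (29 March – 24 November), so Ardal Isles is on standard time, UTC+02:30.
00:30 Ardal Isles − 2h30m = 22:00 UTC (rolling into the previous day, 10 March 2019).
1 September 2018 is a Saturday, so the first Sunday is September 2 and the second is September 9.
1 February 2019 is a Friday, so the first Sunday is February 3 and the third is February 17.
At the standard offset (UTC−06:45), 22:00 UTC − 6h45m = 15:15 Lumove standard time.
The standard-time date in Lumove, March 10, 2019, is outside the daylight-saving period (9 September 2018 – 17 February 2019), so Lumove is on standard time, UTC−06:45.
22:00 UTC − 6h45m = 15:15 Lumove.

15:15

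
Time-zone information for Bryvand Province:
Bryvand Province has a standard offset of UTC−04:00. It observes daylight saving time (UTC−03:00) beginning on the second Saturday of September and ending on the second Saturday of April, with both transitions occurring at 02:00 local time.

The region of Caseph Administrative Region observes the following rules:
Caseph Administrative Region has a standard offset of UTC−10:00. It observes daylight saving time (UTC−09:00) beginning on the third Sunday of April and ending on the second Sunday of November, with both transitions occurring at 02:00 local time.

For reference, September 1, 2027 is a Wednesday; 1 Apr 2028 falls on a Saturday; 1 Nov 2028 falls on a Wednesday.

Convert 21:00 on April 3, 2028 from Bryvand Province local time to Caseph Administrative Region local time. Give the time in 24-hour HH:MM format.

1 September 2027 is a Wednesday, so the first Saturday is September 4 and the second is September 11.
1 April 2028 is a Saturday, so the first Saturday is April 1 and the second is April 8.
April 3, 2028 falls between 11 September 2027 and 8 April 2028, so daylight saving is in effect and Bryvand Province is at UTC−03:00.
21:00 Bryvand Province + 3h = 00:00 UTC (rolling into the next day, 4 April 2028).
1 April 2028 is a Saturday, so the first Sunday is April 2 and the third is April 16.
1 November 2028 is a Wednesday, so the first Sunday is November 5 and the second is November 12.
At the standard offset (UTC−10:00), 00:00 UTC − 10h = 14:00 Caseph Administrative Region standard time (rolling into the previous day, 3 April 2028).
Daylight saving runs 16 April – 12 November; the standard-time date in Caseph Administrative Region, April 3, 2028, is outside that window, so Caseph Administrative Region is on standard time at UTC−10:00.
00:00 UTC − 10h = 14:00 Caseph Administrative Region (rolling into the previous day, 3 April 2028).

14:00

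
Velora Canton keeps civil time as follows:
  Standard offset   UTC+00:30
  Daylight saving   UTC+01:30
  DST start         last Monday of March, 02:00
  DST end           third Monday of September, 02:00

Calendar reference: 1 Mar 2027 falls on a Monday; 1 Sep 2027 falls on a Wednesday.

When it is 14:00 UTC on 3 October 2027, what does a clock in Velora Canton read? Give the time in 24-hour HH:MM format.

1 March 2027 is a Monday, so Mondays fall on 1, 8, 15, 22, 29; the last is March 29.
1 September 2027 is a Wednesday, so the first Monday is September 6 and the third is September 20.
At the standard offset (UTC+00:30), 14:00 UTC + 0h30m = 14:30 Velora Canton standard time.
The standard-time date in Velora Canton, 3 October 2027, is outside the daylight-saving period (29 March – 20 September), so Velora Canton is on standard time, UTC+00:30.
14:00 UTC + 0h30m = 14:30 local.

14:30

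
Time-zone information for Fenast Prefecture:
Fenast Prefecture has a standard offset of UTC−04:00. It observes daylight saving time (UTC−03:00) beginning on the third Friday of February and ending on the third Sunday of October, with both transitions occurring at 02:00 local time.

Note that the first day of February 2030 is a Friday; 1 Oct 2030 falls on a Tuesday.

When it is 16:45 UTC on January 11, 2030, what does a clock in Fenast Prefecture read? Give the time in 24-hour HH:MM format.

12:45

1 February 2030 is a Friday, so the first Friday is February 1 and the third is February 15.
1 October 2030 is a Tuesday, so the first Sunday is October 6 and the third is October 20.
At the standard offset (UTC−04:00), 16:45 UTC − 4h = 12:45 Fenast Prefecture standard time.
The standard-time date in Fenast Prefecture, January 11, 2030, does not fall between 15 February and 20 October, so daylight saving is not in effect and Fenast Prefecture is at UTC−04:00.
16:45 UTC − 4h = 12:45 local.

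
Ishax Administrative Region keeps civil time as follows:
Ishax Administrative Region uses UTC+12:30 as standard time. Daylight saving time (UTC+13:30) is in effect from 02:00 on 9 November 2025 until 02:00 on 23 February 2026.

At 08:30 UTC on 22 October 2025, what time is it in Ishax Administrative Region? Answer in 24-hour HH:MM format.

21:00

At the standard offset (UTC+12:30), 08:30 UTC + 12h30m = 21:00 Ishax Administrative Region standard time.
Daylight saving runs 9 November 2025 – 23 February 2026; the standard-time date in Ishax Administrative Region, 22 October 2025, is outside that window, so Ishax Administrative Region is on standard time at UTC+12:30.
08:30 UTC + 12h30m = 21:00 local.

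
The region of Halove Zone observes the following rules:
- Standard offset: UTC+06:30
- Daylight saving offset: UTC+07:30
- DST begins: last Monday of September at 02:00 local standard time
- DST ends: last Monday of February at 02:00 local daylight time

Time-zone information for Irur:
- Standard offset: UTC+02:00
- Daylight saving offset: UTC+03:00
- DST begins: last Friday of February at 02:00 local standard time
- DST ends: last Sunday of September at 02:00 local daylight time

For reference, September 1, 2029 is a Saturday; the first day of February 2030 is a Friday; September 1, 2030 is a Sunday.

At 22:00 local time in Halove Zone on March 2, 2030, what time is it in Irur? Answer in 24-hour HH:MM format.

18:30

1 September 2029 is a Saturday, so Mondays fall on 3, 10, 17, 24; the last is September 24.
1 February 2030 is a Friday, so Mondays fall on 4, 11, 18, 25; the last is February 25.
March 2, 2030 does not fall between 24 September 2029 and 25 February 2030, so daylight saving is not in effect and Halove Zone is at UTC+06:30.
22:00 Halove Zone − 6h30m = 15:30 UTC.
1 February 2030 is a Friday, so Fridays fall on 1, 8, 15, 22; the last is February 22.
1 September 2030 is a Sunday, so Sundays fall on 1, 8, 15, 22, 29; the last is September 29.
At the standard offset (UTC+02:00), 15:30 UTC + 2h = 17:30 Irur standard time.
The standard-time date in Irur, March 2, 2030, falls between 22 February and 29 September, so daylight saving is in effect and Irur is at UTC+03:00.
15:30 UTC + 3h = 18:30 Irur.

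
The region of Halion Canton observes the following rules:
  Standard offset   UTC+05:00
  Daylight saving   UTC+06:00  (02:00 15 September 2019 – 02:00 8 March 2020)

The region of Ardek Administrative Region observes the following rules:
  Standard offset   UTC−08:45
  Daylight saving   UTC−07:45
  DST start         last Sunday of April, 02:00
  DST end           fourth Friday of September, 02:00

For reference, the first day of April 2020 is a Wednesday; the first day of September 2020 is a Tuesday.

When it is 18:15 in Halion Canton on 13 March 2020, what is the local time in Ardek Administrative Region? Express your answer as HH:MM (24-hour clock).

04:30

13 March 2020 is outside the daylight-saving period (15 September 2019 – 8 March 2020), so Halion Canton is on standard time, UTC+05:00.
18:15 Halion Canton − 5h = 13:15 UTC.
1 April 2020 is a Wednesday, so Sundays fall on 5, 12, 19, 26; the last is April 26.
1 September 2020 is a Tuesday, so the first Friday is September 4 and the fourth is September 25.
At the standard offset (UTC−08:45), 13:15 UTC − 8h45m = 04:30 Ardek Administrative Region standard time.
The standard-time date in Ardek Administrative Region, 13 March 2020, is outside the daylight-saving period (26 April – 25 September), so Ardek Administrative Region is on standard time, UTC−08:45.
13:15 UTC − 8h45m = 04:30 Ardek Administrative Region.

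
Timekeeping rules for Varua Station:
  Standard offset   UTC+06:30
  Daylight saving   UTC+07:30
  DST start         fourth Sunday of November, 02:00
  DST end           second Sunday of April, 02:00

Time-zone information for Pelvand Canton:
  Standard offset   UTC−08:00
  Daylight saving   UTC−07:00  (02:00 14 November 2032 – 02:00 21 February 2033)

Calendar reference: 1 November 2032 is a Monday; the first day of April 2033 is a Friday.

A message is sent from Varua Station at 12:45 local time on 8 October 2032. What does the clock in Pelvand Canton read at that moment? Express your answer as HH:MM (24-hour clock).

1 November 2032 is a Monday, so the first Sunday is November 7 and the fourth is November 28.
1 April 2033 is a Friday, so the first Sunday is April 3 and the second is April 10.
Daylight saving runs 28 November 2032 – 10 April 2033; 8 October 2032 is outside that window, so Varua Station is on standard time at UTC+06:30.
12:45 Varua Station − 6h30m = 06:15 UTC.
At the standard offset (UTC−08:00), 06:15 UTC − 8h = 22:15 Pelvand Canton standard time (rolling into the previous day, 7 October 2032).
Daylight saving runs 14 November 2032 – 21 February 2033; the standard-time date in Pelvand Canton, 7 October 2032, is outside that window, so Pelvand Canton is on standard time at UTC−08:00.
06:15 UTC − 8h = 22:15 Pelvand Canton (rolling into the previous day, 7 October 2032).

22:15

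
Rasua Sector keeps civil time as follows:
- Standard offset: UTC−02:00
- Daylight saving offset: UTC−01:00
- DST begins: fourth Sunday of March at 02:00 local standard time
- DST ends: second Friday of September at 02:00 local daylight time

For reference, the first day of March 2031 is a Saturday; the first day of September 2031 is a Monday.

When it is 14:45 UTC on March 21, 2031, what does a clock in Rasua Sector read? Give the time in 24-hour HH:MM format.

12:45

1 March 2031 is a Saturday, so the first Sunday is March 2 and the fourth is March 23.
1 September 2031 is a Monday, so the first Friday is September 5 and the second is September 12.
At the standard offset (UTC−02:00), 14:45 UTC − 2h = 12:45 Rasua Sector standard time.
Daylight saving runs 23 March – 12 September; the standard-time date in Rasua Sector, March 21, 2031, is outside that window, so Rasua Sector is on standard time at UTC−02:00.
14:45 UTC − 2h = 12:45 local.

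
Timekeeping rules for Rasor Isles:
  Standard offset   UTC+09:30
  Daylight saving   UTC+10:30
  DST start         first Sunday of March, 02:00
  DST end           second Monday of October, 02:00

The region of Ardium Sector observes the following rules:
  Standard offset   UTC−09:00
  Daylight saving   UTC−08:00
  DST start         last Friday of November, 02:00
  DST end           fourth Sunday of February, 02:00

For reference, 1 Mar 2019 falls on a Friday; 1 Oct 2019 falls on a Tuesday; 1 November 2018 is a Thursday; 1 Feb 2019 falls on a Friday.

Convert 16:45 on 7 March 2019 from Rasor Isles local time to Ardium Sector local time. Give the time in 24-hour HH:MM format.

21:15

1 March 2019 is a Friday, so the first Sunday is March 3.
1 October 2019 is a Tuesday, so the first Monday is October 7 and the second is October 14.
Daylight saving runs 3 March – 14 October; 7 March 2019 is inside that window, so Rasor Isles is at UTC+10:30.
16:45 Rasor Isles − 10h30m = 06:15 UTC.
1 November 2018 is a Thursday, so Fridays fall on 2, 9, 16, 23, 30; the last is November 30.
1 February 2019 is a Friday, so the first Sunday is February 3 and the fourth is February 24.
At the standard offset (UTC−09:00), 06:15 UTC − 9h = 21:15 Ardium Sector standard time (rolling into the previous day, 6 March 2019).
The standard-time date in Ardium Sector, 6 March 2019, is outside the daylight-saving period (30 November 2018 – 24 February 2019), so Ardium Sector is on standard time, UTC−09:00.
06:15 UTC − 9h = 21:15 Ardium Sector (rolling into the previous day, 6 March 2019).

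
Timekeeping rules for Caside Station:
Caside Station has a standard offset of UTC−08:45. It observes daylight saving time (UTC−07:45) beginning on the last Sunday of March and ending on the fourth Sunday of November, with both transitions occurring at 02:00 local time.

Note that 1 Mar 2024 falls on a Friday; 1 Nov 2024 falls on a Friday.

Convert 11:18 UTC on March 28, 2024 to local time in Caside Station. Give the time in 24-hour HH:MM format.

1 March 2024 is a Friday, so Sundays fall on 3, 10, 17, 24, 31; the last is March 31.
1 November 2024 is a Friday, so the first Sunday is November 3 and the fourth is November 24.
At the standard offset (UTC−08:45), 11:18 UTC − 8h45m = 02:33 Caside Station standard time.
Daylight saving runs 31 March – 24 November; the standard-time date in Caside Station, March 28, 2024, is outside that window, so Caside Station is on standard time at UTC−08:45.
11:18 UTC − 8h45m = 02:33 local.

02:33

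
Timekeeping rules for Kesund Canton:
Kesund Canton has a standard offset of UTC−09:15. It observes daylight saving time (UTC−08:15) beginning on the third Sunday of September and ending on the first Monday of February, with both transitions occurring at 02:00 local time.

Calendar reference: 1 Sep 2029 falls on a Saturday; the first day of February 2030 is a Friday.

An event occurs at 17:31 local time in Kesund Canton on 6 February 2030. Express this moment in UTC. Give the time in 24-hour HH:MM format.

1 September 2029 is a Saturday, so the first Sunday is September 2 and the third is September 16.
1 February 2030 is a Friday, so the first Monday is February 4.
6 February 2030 is outside the daylight-saving period (16 September 2029 – 4 February 2030), so Kesund Canton is on standard time, UTC−09:15.
17:31 local + 9h15m = 02:46 UTC (rolling into the next day, 7 February 2030).

02:46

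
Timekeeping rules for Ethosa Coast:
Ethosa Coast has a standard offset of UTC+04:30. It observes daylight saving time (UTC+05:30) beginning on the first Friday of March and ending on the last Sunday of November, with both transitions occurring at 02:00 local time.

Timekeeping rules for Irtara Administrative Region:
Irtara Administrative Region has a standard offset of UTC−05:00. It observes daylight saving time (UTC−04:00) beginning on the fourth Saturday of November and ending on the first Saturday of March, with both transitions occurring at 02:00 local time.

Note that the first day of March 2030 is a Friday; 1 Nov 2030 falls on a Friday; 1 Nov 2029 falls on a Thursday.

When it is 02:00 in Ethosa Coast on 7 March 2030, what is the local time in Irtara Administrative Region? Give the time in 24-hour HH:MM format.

15:30

1 March 2030 is a Friday, so the first Friday is March 1.
1 November 2030 is a Friday, so Sundays fall on 3, 10, 17, 24; the last is November 24.
7 March 2030 falls between 1 March and 24 November, so daylight saving is in effect and Ethosa Coast is at UTC+05:30.
02:00 Ethosa Coast − 5h30m = 20:30 UTC (rolling into the previous day, 6 March 2030).
1 November 2029 is a Thursday, so the first Saturday is November 3 and the fourth is November 24.
1 March 2030 is a Friday, so the first Saturday is March 2.
At the standard offset (UTC−05:00), 20:30 UTC − 5h = 15:30 Irtara Administrative Region standard time.
Daylight saving runs 24 November 2029 – 2 March 2030; the standard-time date in Irtara Administrative Region, 6 March 2030, is outside that window, so Irtara Administrative Region is on standard time at UTC−05:00.
20:30 UTC − 5h = 15:30 Irtara Administrative Region.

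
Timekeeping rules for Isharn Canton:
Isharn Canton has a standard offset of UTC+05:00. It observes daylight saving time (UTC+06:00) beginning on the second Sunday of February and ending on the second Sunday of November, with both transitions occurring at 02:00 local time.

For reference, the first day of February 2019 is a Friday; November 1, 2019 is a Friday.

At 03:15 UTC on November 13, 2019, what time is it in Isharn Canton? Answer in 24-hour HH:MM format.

08:15

1 February 2019 is a Friday, so the first Sunday is February 3 and the second is February 10.
1 November 2019 is a Friday, so the first Sunday is November 3 and the second is November 10.
At the standard offset (UTC+05:00), 03:15 UTC + 5h = 08:15 Isharn Canton standard time.
The standard-time date in Isharn Canton, November 13, 2019, does not fall between 10 February and 10 November, so daylight saving is not in effect and Isharn Canton is at UTC+05:00.
03:15 UTC + 5h = 08:15 local.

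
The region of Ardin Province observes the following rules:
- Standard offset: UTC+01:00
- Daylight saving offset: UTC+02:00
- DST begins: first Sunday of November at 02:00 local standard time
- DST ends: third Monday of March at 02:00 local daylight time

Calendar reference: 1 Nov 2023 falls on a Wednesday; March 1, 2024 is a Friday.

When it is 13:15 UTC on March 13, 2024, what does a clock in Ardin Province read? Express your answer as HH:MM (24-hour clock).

1 November 2023 is a Wednesday, so the first Sunday is November 5.
1 March 2024 is a Friday, so the first Monday is March 4 and the third is March 18.
At the standard offset (UTC+01:00), 13:15 UTC + 1h = 14:15 Ardin Province standard time.
Daylight saving runs 5 November 2023 – 18 March 2024; the standard-time date in Ardin Province, March 13, 2024, is inside that window, so Ardin Province is at UTC+02:00.
13:15 UTC + 2h = 15:15 local.

15:15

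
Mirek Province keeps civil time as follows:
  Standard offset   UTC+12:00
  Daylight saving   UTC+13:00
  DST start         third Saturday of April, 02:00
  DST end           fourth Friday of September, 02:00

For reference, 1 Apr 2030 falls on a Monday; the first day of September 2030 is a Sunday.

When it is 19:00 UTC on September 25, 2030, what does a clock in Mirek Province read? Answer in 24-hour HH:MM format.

08:00

1 April 2030 is a Monday, so the first Saturday is April 6 and the third is April 20.
1 September 2030 is a Sunday, so the first Friday is September 6 and the fourth is September 27.
At the standard offset (UTC+12:00), 19:00 UTC + 12h = 07:00 Mirek Province standard time (rolling into the next day, 26 September 2030).
The standard-time date in Mirek Province, September 26, 2030, lies within the daylight-saving period (20 April – 27 September), so Mirek Province is on daylight time, UTC+13:00.
19:00 UTC + 13h = 08:00 local (rolling into the next day, 26 September 2030).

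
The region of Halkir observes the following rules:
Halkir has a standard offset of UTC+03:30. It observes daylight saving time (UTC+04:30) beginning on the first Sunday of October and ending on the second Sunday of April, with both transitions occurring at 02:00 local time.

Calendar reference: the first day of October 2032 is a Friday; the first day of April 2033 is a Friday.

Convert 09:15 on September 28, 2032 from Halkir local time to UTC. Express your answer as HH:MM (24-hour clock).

05:45

1 October 2032 is a Friday, so the first Sunday is October 3.
1 April 2033 is a Friday, so the first Sunday is April 3 and the second is April 10.
September 28, 2032 is outside the daylight-saving period (3 October 2032 – 10 April 2033), so Halkir is on standard time, UTC+03:30.
09:15 local − 3h30m = 05:45 UTC.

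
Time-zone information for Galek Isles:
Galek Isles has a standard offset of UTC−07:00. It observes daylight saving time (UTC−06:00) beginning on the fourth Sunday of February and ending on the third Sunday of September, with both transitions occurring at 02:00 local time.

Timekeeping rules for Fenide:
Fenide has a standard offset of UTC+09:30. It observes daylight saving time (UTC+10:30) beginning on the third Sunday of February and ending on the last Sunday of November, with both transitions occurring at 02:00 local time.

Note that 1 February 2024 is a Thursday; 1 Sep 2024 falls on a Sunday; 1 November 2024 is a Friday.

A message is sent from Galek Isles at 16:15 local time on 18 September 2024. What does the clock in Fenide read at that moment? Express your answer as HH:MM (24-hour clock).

09:45

1 February 2024 is a Thursday, so the first Sunday is February 4 and the fourth is February 25.
1 September 2024 is a Sunday, so the first Sunday is September 1 and the third is September 15.
Daylight saving runs 25 February – 15 September; 18 September 2024 is outside that window, so Galek Isles is on standard time at UTC−07:00.
16:15 Galek Isles + 7h = 23:15 UTC.
1 February 2024 is a Thursday, so the first Sunday is February 4 and the third is February 18.
1 November 2024 is a Friday, so Sundays fall on 3, 10, 17, 24; the last is November 24.
At the standard offset (UTC+09:30), 23:15 UTC + 9h30m = 08:45 Fenide standard time (rolling into the next day, 19 September 2024).
The standard-time date in Fenide, 19 September 2024, lies within the daylight-saving period (18 February – 24 November), so Fenide is on daylight time, UTC+10:30.
23:15 UTC + 10h30m = 09:45 Fenide (rolling into the next day, 19 September 2024).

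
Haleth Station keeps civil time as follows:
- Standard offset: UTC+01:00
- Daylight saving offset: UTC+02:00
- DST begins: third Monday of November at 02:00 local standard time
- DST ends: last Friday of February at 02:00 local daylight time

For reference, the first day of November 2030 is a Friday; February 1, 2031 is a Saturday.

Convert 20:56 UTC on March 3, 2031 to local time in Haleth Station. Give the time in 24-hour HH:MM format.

21:56

1 November 2030 is a Friday, so the first Monday is November 4 and the third is November 18.
1 February 2031 is a Saturday, so Fridays fall on 7, 14, 21, 28; the last is February 28.
At the standard offset (UTC+01:00), 20:56 UTC + 1h = 21:56 Haleth Station standard time.
The standard-time date in Haleth Station, March 3, 2031, does not fall between 18 November 2030 and 28 February 2031, so daylight saving is not in effect and Haleth Station is at UTC+01:00.
20:56 UTC + 1h = 21:56 local.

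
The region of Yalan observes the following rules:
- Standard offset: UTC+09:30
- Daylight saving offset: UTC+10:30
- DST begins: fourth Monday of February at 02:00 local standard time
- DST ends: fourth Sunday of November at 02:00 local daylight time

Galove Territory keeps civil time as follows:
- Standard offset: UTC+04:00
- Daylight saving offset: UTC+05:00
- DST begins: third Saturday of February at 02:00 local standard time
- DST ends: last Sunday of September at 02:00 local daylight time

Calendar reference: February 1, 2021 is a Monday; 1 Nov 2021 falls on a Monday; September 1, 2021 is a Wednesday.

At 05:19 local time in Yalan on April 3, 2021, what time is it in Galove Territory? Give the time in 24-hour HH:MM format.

23:49

1 February 2021 is a Monday, so the first Monday is February 1 and the fourth is February 22.
1 November 2021 is a Monday, so the first Sunday is November 7 and the fourth is November 28.
April 3, 2021 lies within the daylight-saving period (22 February – 28 November), so Yalan is on daylight time, UTC+10:30.
05:19 Yalan − 10h30m = 18:49 UTC (rolling into the previous day, 2 April 2021).
1 February 2021 is a Monday, so the first Saturday is February 6 and the third is February 20.
1 September 2021 is a Wednesday, so Sundays fall on 5, 12, 19, 26; the last is September 26.
At the standard offset (UTC+04:00), 18:49 UTC + 4h = 22:49 Galove Territory standard time.
The standard-time date in Galove Territory, April 2, 2021, falls between 20 February and 26 September, so daylight saving is in effect and Galove Territory is at UTC+05:00.
18:49 UTC + 5h = 23:49 Galove Territory.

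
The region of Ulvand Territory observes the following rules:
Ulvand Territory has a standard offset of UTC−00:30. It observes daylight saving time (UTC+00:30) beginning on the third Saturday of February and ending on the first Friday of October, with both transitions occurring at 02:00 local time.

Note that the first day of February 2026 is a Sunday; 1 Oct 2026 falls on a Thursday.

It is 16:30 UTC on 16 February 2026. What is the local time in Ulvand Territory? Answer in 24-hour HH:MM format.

16:00

1 February 2026 is a Sunday, so the first Saturday is February 7 and the third is February 21.
1 October 2026 is a Thursday, so the first Friday is October 2.
At the standard offset (UTC−00:30), 16:30 UTC − 0h30m = 16:00 Ulvand Territory standard time.
The standard-time date in Ulvand Territory, 16 February 2026, is outside the daylight-saving period (21 February – 2 October), so Ulvand Territory is on standard time, UTC−00:30.
16:30 UTC − 0h30m = 16:00 local.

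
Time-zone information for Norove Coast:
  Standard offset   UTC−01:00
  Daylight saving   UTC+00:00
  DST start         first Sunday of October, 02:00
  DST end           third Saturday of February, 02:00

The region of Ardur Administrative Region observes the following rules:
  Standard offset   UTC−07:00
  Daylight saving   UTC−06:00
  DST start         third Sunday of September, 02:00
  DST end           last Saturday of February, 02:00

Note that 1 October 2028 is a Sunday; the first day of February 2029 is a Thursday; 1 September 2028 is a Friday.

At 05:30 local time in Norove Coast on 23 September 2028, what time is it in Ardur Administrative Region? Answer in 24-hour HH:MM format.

00:30

1 October 2028 is a Sunday, so the first Sunday is October 1.
1 February 2029 is a Thursday, so the first Saturday is February 3 and the third is February 17.
23 September 2028 does not fall between 1 October 2028 and 17 February 2029, so daylight saving is not in effect and Norove Coast is at UTC−01:00.
05:30 Norove Coast + 1h = 06:30 UTC.
1 September 2028 is a Friday, so the first Sunday is September 3 and the third is September 17.
1 February 2029 is a Thursday, so Saturdays fall on 3, 10, 17, 24; the last is February 24.
At the standard offset (UTC−07:00), 06:30 UTC − 7h = 23:30 Ardur Administrative Region standard time (rolling into the previous day, 22 September 2028).
The standard-time date in Ardur Administrative Region, 22 September 2028, lies within the daylight-saving period (17 September 2028 – 24 February 2029), so Ardur Administrative Region is on daylight time, UTC−06:00.
06:30 UTC − 6h = 00:30 Ardur Administrative Region.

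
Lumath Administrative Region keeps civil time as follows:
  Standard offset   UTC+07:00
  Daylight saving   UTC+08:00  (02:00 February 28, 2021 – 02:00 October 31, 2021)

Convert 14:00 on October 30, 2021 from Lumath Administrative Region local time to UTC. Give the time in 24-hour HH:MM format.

06:00

October 30, 2021 falls between 28 February and 31 October, so daylight saving is in effect and Lumath Administrative Region is at UTC+08:00.
14:00 local − 8h = 06:00 UTC.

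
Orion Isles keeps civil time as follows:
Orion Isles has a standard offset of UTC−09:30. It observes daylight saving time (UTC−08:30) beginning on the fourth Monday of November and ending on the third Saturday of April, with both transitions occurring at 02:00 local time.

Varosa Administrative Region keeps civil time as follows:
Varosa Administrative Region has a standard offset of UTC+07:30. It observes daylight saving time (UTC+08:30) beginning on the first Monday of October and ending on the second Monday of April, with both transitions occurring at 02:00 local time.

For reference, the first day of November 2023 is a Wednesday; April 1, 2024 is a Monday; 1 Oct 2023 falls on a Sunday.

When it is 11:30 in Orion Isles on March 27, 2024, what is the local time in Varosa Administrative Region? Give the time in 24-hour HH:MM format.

1 November 2023 is a Wednesday, so the first Monday is November 6 and the fourth is November 27.
1 April 2024 is a Monday, so the first Saturday is April 6 and the third is April 20.
March 27, 2024 lies within the daylight-saving period (27 November 2023 – 20 April 2024), so Orion Isles is on daylight time, UTC−08:30.
11:30 Orion Isles + 8h30m = 20:00 UTC.
1 October 2023 is a Sunday, so the first Monday is October 2.
1 April 2024 is a Monday, so the first Monday is April 1 and the second is April 8.
At the standard offset (UTC+07:30), 20:00 UTC + 7h30m = 03:30 Varosa Administrative Region standard time (rolling into the next day, 28 March 2024).
The standard-time date in Varosa Administrative Region, March 28, 2024, lies within the daylight-saving period (2 October 2023 – 8 April 2024), so Varosa Administrative Region is on daylight time, UTC+08:30.
20:00 UTC + 8h30m = 04:30 Varosa Administrative Region (rolling into the next day, 28 March 2024).

04:30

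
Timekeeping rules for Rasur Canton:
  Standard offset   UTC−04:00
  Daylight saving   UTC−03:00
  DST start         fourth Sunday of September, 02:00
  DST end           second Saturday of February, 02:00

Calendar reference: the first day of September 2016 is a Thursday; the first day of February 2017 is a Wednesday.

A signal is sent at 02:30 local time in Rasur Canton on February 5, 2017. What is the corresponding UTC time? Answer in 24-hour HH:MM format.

1 September 2016 is a Thursday, so the first Sunday is September 4 and the fourth is September 25.
1 February 2017 is a Wednesday, so the first Saturday is February 4 and the second is February 11.
Daylight saving runs 25 September 2016 – 11 February 2017; February 5, 2017 is inside that window, so Rasur Canton is at UTC−03:00.
02:30 local + 3h = 05:30 UTC.

05:30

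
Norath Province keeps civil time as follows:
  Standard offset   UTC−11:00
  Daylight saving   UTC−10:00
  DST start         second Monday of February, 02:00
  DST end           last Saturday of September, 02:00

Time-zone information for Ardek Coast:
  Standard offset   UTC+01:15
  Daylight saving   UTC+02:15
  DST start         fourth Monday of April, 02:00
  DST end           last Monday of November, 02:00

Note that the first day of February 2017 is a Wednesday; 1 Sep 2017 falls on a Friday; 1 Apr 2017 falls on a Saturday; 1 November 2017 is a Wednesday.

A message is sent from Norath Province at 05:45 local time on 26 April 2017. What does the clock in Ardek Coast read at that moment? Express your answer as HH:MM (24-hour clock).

18:00

1 February 2017 is a Wednesday, so the first Monday is February 6 and the second is February 13.
1 September 2017 is a Friday, so Saturdays fall on 2, 9, 16, 23, 30; the last is September 30.
Daylight saving runs 13 February – 30 September; 26 April 2017 is inside that window, so Norath Province is at UTC−10:00.
05:45 Norath Province + 10h = 15:45 UTC.
1 April 2017 is a Saturday, so the first Monday is April 3 and the fourth is April 24.
1 November 2017 is a Wednesday, so Mondays fall on 6, 13, 20, 27; the last is November 27.
At the standard offset (UTC+01:15), 15:45 UTC + 1h15m = 17:00 Ardek Coast standard time.
The standard-time date in Ardek Coast, 26 April 2017, lies within the daylight-saving period (24 April – 27 November), so Ardek Coast is on daylight time, UTC+02:15.
15:45 UTC + 2h15m = 18:00 Ardek Coast.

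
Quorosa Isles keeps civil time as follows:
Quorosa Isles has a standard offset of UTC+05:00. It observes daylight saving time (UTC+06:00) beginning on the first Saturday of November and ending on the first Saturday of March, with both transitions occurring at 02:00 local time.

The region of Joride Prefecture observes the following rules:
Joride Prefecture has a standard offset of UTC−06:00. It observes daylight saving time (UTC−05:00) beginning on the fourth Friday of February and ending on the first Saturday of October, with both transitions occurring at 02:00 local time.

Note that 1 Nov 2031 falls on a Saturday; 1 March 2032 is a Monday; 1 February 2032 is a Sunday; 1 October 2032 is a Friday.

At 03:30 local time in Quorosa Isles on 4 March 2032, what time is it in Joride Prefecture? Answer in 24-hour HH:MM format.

16:30

1 November 2031 is a Saturday, so the first Saturday is November 1.
1 March 2032 is a Monday, so the first Saturday is March 6.
Daylight saving runs 1 November 2031 – 6 March 2032; 4 March 2032 is inside that window, so Quorosa Isles is at UTC+06:00.
03:30 Quorosa Isles − 6h = 21:30 UTC (rolling into the previous day, 3 March 2032).
1 February 2032 is a Sunday, so the first Friday is February 6 and the fourth is February 27.
1 October 2032 is a Friday, so the first Saturday is October 2.
At the standard offset (UTC−06:00), 21:30 UTC − 6h = 15:30 Joride Prefecture standard time.
The standard-time date in Joride Prefecture, 3 March 2032, falls between 27 February and 2 October, so daylight saving is in effect and Joride Prefecture is at UTC−05:00.
21:30 UTC − 5h = 16:30 Joride Prefecture.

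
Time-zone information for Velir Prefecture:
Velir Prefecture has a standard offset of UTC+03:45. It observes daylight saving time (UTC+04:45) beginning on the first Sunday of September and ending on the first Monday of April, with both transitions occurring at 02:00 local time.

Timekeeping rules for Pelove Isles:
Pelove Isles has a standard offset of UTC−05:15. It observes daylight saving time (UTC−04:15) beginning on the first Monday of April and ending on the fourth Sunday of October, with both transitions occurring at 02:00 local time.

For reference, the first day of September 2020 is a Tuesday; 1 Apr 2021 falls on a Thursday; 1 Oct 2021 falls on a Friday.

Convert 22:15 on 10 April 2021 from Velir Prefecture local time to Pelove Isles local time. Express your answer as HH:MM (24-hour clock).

14:15

1 September 2020 is a Tuesday, so the first Sunday is September 6.
1 April 2021 is a Thursday, so the first Monday is April 5.
10 April 2021 is outside the daylight-saving period (6 September 2020 – 5 April 2021), so Velir Prefecture is on standard time, UTC+03:45.
22:15 Velir Prefecture − 3h45m = 18:30 UTC.
1 April 2021 is a Thursday, so the first Monday is April 5.
1 October 2021 is a Friday, so the first Sunday is October 3 and the fourth is October 24.
At the standard offset (UTC−05:15), 18:30 UTC − 5h15m = 13:15 Pelove Isles standard time.
The standard-time date in Pelove Isles, 10 April 2021, falls between 5 April and 24 October, so daylight saving is in effect and Pelove Isles is at UTC−04:15.
18:30 UTC − 4h15m = 14:15 Pelove Isles.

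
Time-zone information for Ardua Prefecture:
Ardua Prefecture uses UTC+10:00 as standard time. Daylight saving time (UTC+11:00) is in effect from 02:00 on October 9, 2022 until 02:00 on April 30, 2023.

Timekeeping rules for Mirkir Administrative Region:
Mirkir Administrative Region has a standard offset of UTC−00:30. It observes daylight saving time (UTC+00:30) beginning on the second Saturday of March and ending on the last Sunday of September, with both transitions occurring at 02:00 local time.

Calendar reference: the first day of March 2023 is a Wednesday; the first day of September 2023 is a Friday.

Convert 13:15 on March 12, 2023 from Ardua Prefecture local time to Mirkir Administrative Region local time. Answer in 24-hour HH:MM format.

02:45

Daylight saving runs 9 October 2022 – 30 April 2023; March 12, 2023 is inside that window, so Ardua Prefecture is at UTC+11:00.
13:15 Ardua Prefecture − 11h = 02:15 UTC.
1 March 2023 is a Wednesday, so the first Saturday is March 4 and the second is March 11.
1 September 2023 is a Friday, so Sundays fall on 3, 10, 17, 24; the last is September 24.
At the standard offset (UTC−00:30), 02:15 UTC − 0h30m = 01:45 Mirkir Administrative Region standard time.
The standard-time date in Mirkir Administrative Region, March 12, 2023, lies within the daylight-saving period (11 March – 24 September), so Mirkir Administrative Region is on daylight time, UTC+00:30.
02:15 UTC + 0h30m = 02:45 Mirkir Administrative Region.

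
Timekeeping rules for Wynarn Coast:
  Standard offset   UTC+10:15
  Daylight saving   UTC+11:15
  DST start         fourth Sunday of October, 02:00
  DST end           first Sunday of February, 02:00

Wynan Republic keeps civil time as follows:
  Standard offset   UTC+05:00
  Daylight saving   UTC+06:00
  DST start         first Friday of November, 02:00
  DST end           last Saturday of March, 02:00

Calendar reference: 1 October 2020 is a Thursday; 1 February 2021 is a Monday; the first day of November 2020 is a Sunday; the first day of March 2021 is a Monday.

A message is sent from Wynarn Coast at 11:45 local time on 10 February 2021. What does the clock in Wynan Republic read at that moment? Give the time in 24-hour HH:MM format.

07:30

1 October 2020 is a Thursday, so the first Sunday is October 4 and the fourth is October 25.
1 February 2021 is a Monday, so the first Sunday is February 7.
10 February 2021 is outside the daylight-saving period (25 October 2020 – 7 February 2021), so Wynarn Coast is on standard time, UTC+10:15.
11:45 Wynarn Coast − 10h15m = 01:30 UTC.
1 November 2020 is a Sunday, so the first Friday is November 6.
1 March 2021 is a Monday, so Saturdays fall on 6, 13, 20, 27; the last is March 27.
At the standard offset (UTC+05:00), 01:30 UTC + 5h = 06:30 Wynan Republic standard time.
Daylight saving runs 6 November 2020 – 27 March 2021; the standard-time date in Wynan Republic, 10 February 2021, is inside that window, so Wynan Republic is at UTC+06:00.
01:30 UTC + 6h = 07:30 Wynan Republic.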